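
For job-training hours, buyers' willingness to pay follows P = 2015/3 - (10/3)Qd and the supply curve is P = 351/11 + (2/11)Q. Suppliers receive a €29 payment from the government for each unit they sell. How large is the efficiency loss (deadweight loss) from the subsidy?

Deadweight loss = €119.625

Pre-subsidy: 2015/3 - (10/3)Q = 351/11 + (2/11)Q gives Q* = 182 and P* = 65.
With the subsidy, sellers receive Ps = Pb + 29 for each unit, where Pb is the price buyers pay.
On the curves, Pb = 2015/3 - (10/3)Q and Ps = 351/11 + (2/11)Q; the wedge Ps − Pb = 29 gives 351/11 + (2/11)Q − (2015/3 - (10/3)Q) = 29, so Q' = 190.25.
Then Pb = 2015/3 − (10/3)·190.25 = 37.5 and Ps = 351/11 + (2/11)·190.25 = 66.5.
The subsidy expands output by 190.25 − 182 = 8.25 past the efficient level; on those units the gap between marginal cost and willingness to pay runs from 0 up to 29.
DWL = ½ × 29 × 8.25 = 119.625.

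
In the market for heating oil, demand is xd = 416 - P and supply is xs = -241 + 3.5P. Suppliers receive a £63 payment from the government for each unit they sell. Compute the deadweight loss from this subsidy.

Pre-subsidy: 416 - P = -241 + 3.5P gives P* = 146, x* = 270.
With the subsidy, sellers receive Ps = Pb + 63 for each unit, where Pb is the price buyers pay.
Supply in terms of Pb becomes xs = -241 + 3.5(Pb + 63) = -20.5 + 3.5Pb. Setting this equal to demand: 416 - Pb = -20.5 + 3.5Pb, so Pb = 97.
Sellers receive Ps = 97 + 63 = 160; x' = 416 − 1·97 = 319.
The subsidy expands output by 319 − 270 = 49 past the efficient level; on those units the gap between marginal cost and willingness to pay runs from 0 up to 63.
DWL = ½ × 63 × 49 = 1543.5.

Deadweight loss = £1543.5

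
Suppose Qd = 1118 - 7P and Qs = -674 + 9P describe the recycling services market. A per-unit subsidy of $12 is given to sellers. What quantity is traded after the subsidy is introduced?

Pre-subsidy: 1118 - 7P = -674 + 9P gives P* = 112, Q* = 334.
With the subsidy, sellers receive Ps = Pb + 12 for each unit, where Pb is the price buyers pay.
Supply in terms of Pb becomes Qs = -674 + 9(Pb + 12) = -566 + 9Pb. Setting this equal to demand: 1118 - 7Pb = -566 + 9Pb, so Pb = 105.25.
Sellers receive Ps = 105.25 + 12 = 117.25; Q' = 1118 − 7·105.25 = 381.25.

Q' = 381.25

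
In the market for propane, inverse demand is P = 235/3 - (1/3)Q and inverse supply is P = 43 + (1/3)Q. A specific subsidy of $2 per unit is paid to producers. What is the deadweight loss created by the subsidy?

Pre-subsidy: 235/3 - (1/3)Q = 43 + (1/3)Q gives Q* = 53 and P* = 182/3.
With the subsidy, sellers receive Ps = Pb + 2 for each unit, where Pb is the price buyers pay.
On the curves, Pb = 235/3 - (1/3)Q and Ps = 43 + (1/3)Q; the wedge Ps − Pb = 2 gives 43 + (1/3)Q − (235/3 - (1/3)Q) = 2, so Q' = 56.
Then Pb = 235/3 − (1/3)·56 = 179/3 and Ps = 43 + (1/3)·56 = 185/3.
The subsidy expands output by 56 − 53 = 3 past the efficient level; on those units the gap between marginal cost and willingness to pay runs from 0 up to 2.
DWL = ½ × 2 × 3 = 3.

Deadweight loss = $3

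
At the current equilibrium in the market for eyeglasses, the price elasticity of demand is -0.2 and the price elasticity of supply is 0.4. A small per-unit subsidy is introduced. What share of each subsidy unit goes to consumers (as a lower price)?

For a small subsidy around the equilibrium, the benefit split depends on the relative slopes, which at a point are proportional to the elasticities.
Buyer share = εs/(εs + |εd|) = 0.4/(0.4 + 0.2) = 2/3; seller share = |εd|/(εs + |εd|) = 1/3.

Consumer share = 2/3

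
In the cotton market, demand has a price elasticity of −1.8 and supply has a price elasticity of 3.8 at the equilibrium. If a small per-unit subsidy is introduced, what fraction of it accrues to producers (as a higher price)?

Producer share = 9/28

For a small subsidy around the equilibrium, the benefit split depends on the relative slopes, which at a point are proportional to the elasticities.
Buyer share = εs/(εs + |εd|) = 3.8/(3.8 + 1.8) = 19/28; seller share = |εd|/(εs + |εd|) = 9/28.
So producers capture 9/28 of the subsidy.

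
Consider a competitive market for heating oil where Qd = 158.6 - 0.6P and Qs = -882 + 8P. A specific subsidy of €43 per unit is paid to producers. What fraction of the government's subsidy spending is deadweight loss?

Pre-subsidy: 158.6 - 0.6P = -882 + 8P gives P* = 121, Q* = 86.
With the subsidy, sellers receive Ps = Pb + 43 for each unit, where Pb is the price buyers pay.
Supply in terms of Pb becomes Qs = -882 + 8(Pb + 43) = -538 + 8Pb. Setting this equal to demand: 158.6 - 0.6Pb = -538 + 8Pb, so Pb = 81.
Sellers receive Ps = 81 + 43 = 124; Q' = 158.6 − 0.6·81 = 110.
ΔCS = ½(86 + 110)(121 − 81) = 3920; ΔPS = ½(86 + 110)(124 − 121) = 294.
Government spending = 43 × 110 = 4730.
DWL = ½ × 43 × (110 − 86) = 516; fraction = 516 / 4730 = 6/55.

DWL / government spending = 6/55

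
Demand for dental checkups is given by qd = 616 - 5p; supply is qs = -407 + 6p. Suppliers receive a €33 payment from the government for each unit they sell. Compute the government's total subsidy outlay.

Pre-subsidy: 616 - 5p = -407 + 6p gives p* = 93, q* = 151.
With the subsidy, sellers receive ps = pb + 33 for each unit, where pb is the price buyers pay.
Supply in terms of pb becomes qs = -407 + 6(pb + 33) = -209 + 6pb. Setting this equal to demand: 616 - 5pb = -209 + 6pb, so pb = 75.
Sellers receive ps = 75 + 33 = 108; q' = 616 − 5·75 = 241.
Government outlay = subsidy × quantity = 33 × 241 = 7953.

Government cost = €7953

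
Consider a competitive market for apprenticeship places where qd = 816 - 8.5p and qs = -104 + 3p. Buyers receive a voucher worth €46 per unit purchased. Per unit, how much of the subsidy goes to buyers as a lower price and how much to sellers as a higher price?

Pre-subsidy: 816 - 8.5p = -104 + 3p gives p* = 80, q* = 136.
With the rebate, buyers effectively pay pb = ps − 46, where ps is the price sellers receive.
Demand in terms of ps becomes qd = 816 − 8.5(ps − 46) = 1207 - 8.5ps. Setting this equal to supply: 1207 - 8.5ps = -104 + 3ps, so ps = 114.
Buyers pay pb = 114 − 46 = 68; q' = -104 + 3·114 = 238.
Buyers' price falls by p* − pb = 80 − 68 = 12; sellers' price rises by ps − p* = 114 − 80 = 34.

Buyers gain €12 per unit; sellers gain €34 per unit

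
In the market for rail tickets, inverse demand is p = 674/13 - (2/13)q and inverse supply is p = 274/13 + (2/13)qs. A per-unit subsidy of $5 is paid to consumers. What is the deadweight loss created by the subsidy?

Pre-subsidy: 674/13 - (2/13)q = 274/13 + (2/13)q gives q* = 100 and p* = 474/13.
With the rebate, buyers effectively pay pb = ps − 5, where ps is the price sellers receive.
On the curves, pb = 674/13 - (2/13)q and ps = 274/13 + (2/13)q; the wedge ps − pb = 5 gives 274/13 + (2/13)q − (674/13 - (2/13)q) = 5, so q' = 116.25.
Then pb = 674/13 − (2/13)·116.25 = 883/26 and ps = 274/13 + (2/13)·116.25 = 1013/26.
The subsidy expands output by 116.25 − 100 = 16.25 past the efficient level; on those units the gap between marginal cost and willingness to pay runs from 0 up to 5.
DWL = ½ × 5 × 16.25 = 40.625.

Deadweight loss = $40.625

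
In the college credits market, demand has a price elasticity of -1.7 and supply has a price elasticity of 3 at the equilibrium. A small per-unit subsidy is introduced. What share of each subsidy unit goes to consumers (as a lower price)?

For a small subsidy around the equilibrium, the benefit split depends on the relative slopes, which at a point are proportional to the elasticities.
Buyer share = εs/(εs + |εd|) = 3/(3 + 1.7) = 30/47; seller share = |εd|/(εs + |εd|) = 17/47.

Consumer share = 30/47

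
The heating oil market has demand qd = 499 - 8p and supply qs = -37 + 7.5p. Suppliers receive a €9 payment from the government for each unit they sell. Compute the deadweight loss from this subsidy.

Deadweight loss = 4860/31

Pre-subsidy: 499 - 8p = -37 + 7.5p gives p* = 1072/31, q* = 6893/31.
With the subsidy, sellers receive ps = pb + 9 for each unit, where pb is the price buyers pay.
Supply in terms of pb becomes qs = -37 + 7.5(pb + 9) = 30.5 + 7.5pb. Setting this equal to demand: 499 - 8pb = 30.5 + 7.5pb, so pb = 937/31.
Sellers receive ps = 937/31 + 9 = 1216/31; q' = 499 − 8·(937/31) = 7973/31.
The subsidy expands output by 7973/31 − 6893/31 = 1080/31 past the efficient level; on those units the gap between marginal cost and willingness to pay runs from 0 up to 9.
DWL = ½ × 9 × 1080/31 = 4860/31.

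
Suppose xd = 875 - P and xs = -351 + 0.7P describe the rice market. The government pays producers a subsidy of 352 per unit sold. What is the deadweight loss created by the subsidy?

Deadweight loss = 433664/17

Pre-subsidy: 875 - P = -351 + 0.7P gives P* = 12260/17, x* = 2615/17.
With the subsidy, sellers receive Ps = Pb + 352 for each unit, where Pb is the price buyers pay.
Supply in terms of Pb becomes xs = -351 + 0.7(Pb + 352) = -104.6 + 0.7Pb. Setting this equal to demand: 875 - Pb = -104.6 + 0.7Pb, so Pb = 9796/17.
Sellers receive Ps = 9796/17 + 352 = 15780/17; x' = 875 − 1·(9796/17) = 5079/17.
The subsidy expands output by 5079/17 − 2615/17 = 2464/17 past the efficient level; on those units the gap between marginal cost and willingness to pay runs from 0 up to 352.
DWL = ½ × 352 × 2464/17 = 433664/17.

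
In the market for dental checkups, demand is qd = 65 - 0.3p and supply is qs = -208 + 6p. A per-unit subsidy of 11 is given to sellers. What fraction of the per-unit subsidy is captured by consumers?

Pre-subsidy: 65 - 0.3p = -208 + 6p gives p* = 130/3, q* = 52.
With the subsidy, sellers receive ps = pb + 11 for each unit, where pb is the price buyers pay.
Supply in terms of pb becomes qs = -208 + 6(pb + 11) = -142 + 6pb. Setting this equal to demand: 65 - 0.3pb = -142 + 6pb, so pb = 230/7.
Sellers receive ps = 230/7 + 11 = 307/7; q' = 65 − 0.3·(230/7) = 386/7.
Buyers' price falls by p* − pb = 130/3 − 230/7 = 220/21; sellers' price rises by ps − p* = 307/7 − 130/3 = 11/21.
So consumers capture (220/21)/11 = 20/21 of each unit of subsidy.

Consumer share = 20/21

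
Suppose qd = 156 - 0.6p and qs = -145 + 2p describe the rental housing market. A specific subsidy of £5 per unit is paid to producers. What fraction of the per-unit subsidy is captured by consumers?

Consumer share = 10/13

Pre-subsidy: 156 - 0.6p = -145 + 2p gives p* = 1505/13, q* = 1125/13.
With the subsidy, sellers receive ps = pb + 5 for each unit, where pb is the price buyers pay.
Supply in terms of pb becomes qs = -145 + 2(pb + 5) = -135 + 2pb. Setting this equal to demand: 156 - 0.6pb = -135 + 2pb, so pb = 1455/13.
Sellers receive ps = 1455/13 + 5 = 1520/13; q' = 156 − 0.6·(1455/13) = 1155/13.
Buyers' price falls by p* − pb = 1505/13 − 1455/13 = 50/13; sellers' price rises by ps − p* = 1520/13 − 1505/13 = 15/13.
So consumers capture (50/13)/5 = 10/13 of each unit of subsidy.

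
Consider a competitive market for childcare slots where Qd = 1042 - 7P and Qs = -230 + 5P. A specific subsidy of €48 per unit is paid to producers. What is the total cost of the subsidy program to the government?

Pre-subsidy: 1042 - 7P = -230 + 5P gives P* = 106, Q* = 300.
With the subsidy, sellers receive Ps = Pb + 48 for each unit, where Pb is the price buyers pay.
Supply in terms of Pb becomes Qs = -230 + 5(Pb + 48) = 10 + 5Pb. Setting this equal to demand: 1042 - 7Pb = 10 + 5Pb, so Pb = 86.
Sellers receive Ps = 86 + 48 = 134; Q' = 1042 − 7·86 = 440.
Government outlay = subsidy × quantity = 48 × 440 = 21120.

Government cost = €21120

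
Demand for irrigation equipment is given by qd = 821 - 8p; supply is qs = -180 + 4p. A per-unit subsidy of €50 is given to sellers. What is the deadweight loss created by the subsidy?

Pre-subsidy: 821 - 8p = -180 + 4p gives p* = 1001/12, q* = 461/3.
With the subsidy, sellers receive ps = pb + 50 for each unit, where pb is the price buyers pay.
Supply in terms of pb becomes qs = -180 + 4(pb + 50) = 20 + 4pb. Setting this equal to demand: 821 - 8pb = 20 + 4pb, so pb = 66.75.
Sellers receive ps = 66.75 + 50 = 116.75; q' = 821 − 8·66.75 = 287.
The subsidy expands output by 287 − 461/3 = 400/3 past the efficient level; on those units the gap between marginal cost and willingness to pay runs from 0 up to 50.
DWL = ½ × 50 × 400/3 = 10000/3.

Deadweight loss = 10000/3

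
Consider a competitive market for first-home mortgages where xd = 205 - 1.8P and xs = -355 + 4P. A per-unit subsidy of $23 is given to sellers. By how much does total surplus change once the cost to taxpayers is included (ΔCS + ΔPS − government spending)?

Pre-subsidy: 205 - 1.8P = -355 + 4P gives P* = 2800/29, x* = 905/29.
With the subsidy, sellers receive Ps = Pb + 23 for each unit, where Pb is the price buyers pay.
Supply in terms of Pb becomes xs = -355 + 4(Pb + 23) = -263 + 4Pb. Setting this equal to demand: 205 - 1.8Pb = -263 + 4Pb, so Pb = 2340/29.
Sellers receive Ps = 2340/29 + 23 = 3007/29; x' = 205 − 1.8·(2340/29) = 1733/29.
ΔCS = ½(905/29 + 1733/29)(2800/29 − 2340/29) = 606740/841; ΔPS = ½(905/29 + 1733/29)(3007/29 − 2800/29) = 273033/841.
Government spending = 23 × 1733/29 = 39859/29.
Net change = 606740/841 + 273033/841 − 39859/29 = -9522/29. The loss equals the DWL triangle ½·23·828/29.

Net change in total surplus = -9522/29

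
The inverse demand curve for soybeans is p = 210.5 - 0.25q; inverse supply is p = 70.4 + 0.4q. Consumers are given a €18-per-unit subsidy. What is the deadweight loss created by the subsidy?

Pre-subsidy: 210.5 - 0.25q = 70.4 + 0.4q gives q* = 2802/13 and p* = 2036/13.
With the rebate, buyers effectively pay pb = ps − 18, where ps is the price sellers receive.
On the curves, pb = 210.5 - 0.25q and ps = 70.4 + 0.4q; the wedge ps − pb = 18 gives 70.4 + 0.4q − (210.5 - 0.25q) = 18, so q' = 3162/13.
Then pb = 210.5 − 0.25·(3162/13) = 1946/13 and ps = 70.4 + 0.4·(3162/13) = 2180/13.
The subsidy expands output by 3162/13 − 2802/13 = 360/13 past the efficient level; on those units the gap between marginal cost and willingness to pay runs from 0 up to 18.
DWL = ½ × 18 × 360/13 = 3240/13.

Deadweight loss = 3240/13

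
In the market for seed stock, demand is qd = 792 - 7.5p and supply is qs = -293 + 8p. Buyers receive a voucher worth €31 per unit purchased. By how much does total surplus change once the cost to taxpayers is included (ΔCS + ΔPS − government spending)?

Pre-subsidy: 792 - 7.5p = -293 + 8p gives p* = 70, q* = 267.
With the rebate, buyers effectively pay pb = ps − 31, where ps is the price sellers receive.
Demand in terms of ps becomes qd = 792 − 7.5(ps − 31) = 1024.5 - 7.5ps. Setting this equal to supply: 1024.5 - 7.5ps = -293 + 8ps, so ps = 85.
Buyers pay pb = 85 − 31 = 54; q' = -293 + 8·85 = 387.
ΔCS = ½(267 + 387)(70 − 54) = 5232; ΔPS = ½(267 + 387)(85 − 70) = 4905.
Government spending = 31 × 387 = 11997.
Net change = 5232 + 4905 − 11997 = -1860. The loss equals the DWL triangle ½·31·120.

Net change in total surplus = -€1860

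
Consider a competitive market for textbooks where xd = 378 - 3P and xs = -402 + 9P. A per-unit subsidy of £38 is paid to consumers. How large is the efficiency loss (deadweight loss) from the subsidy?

Pre-subsidy: 378 - 3P = -402 + 9P gives P* = 65, x* = 183.
With the rebate, buyers effectively pay Pb = Ps − 38, where Ps is the price sellers receive.
Demand in terms of Ps becomes xd = 378 − 3(Ps − 38) = 492 - 3Ps. Setting this equal to supply: 492 - 3Ps = -402 + 9Ps, so Ps = 74.5.
Buyers pay Pb = 74.5 − 38 = 36.5; x' = -402 + 9·74.5 = 268.5.
The subsidy expands output by 268.5 − 183 = 85.5 past the efficient level; on those units the gap between marginal cost and willingness to pay runs from 0 up to 38.
DWL = ½ × 38 × 85.5 = 1624.5.

Deadweight loss = £1624.5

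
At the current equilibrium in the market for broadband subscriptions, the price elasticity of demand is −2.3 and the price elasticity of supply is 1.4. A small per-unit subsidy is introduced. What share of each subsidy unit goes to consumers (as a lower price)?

Consumer share = 14/37

For a small subsidy around the equilibrium, the benefit split depends on the relative slopes, which at a point are proportional to the elasticities.
Buyer share = εs/(εs + |εd|) = 1.4/(1.4 + 2.3) = 14/37; seller share = |εd|/(εs + |εd|) = 23/37.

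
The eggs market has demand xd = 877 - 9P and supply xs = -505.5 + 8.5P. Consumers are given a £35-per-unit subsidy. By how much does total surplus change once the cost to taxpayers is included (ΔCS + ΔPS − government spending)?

Net change in total surplus = -£2677.5

Pre-subsidy: 877 - 9P = -505.5 + 8.5P gives P* = 79, x* = 166.
With the rebate, buyers effectively pay Pb = Ps − 35, where Ps is the price sellers receive.
Demand in terms of Ps becomes xd = 877 − 9(Ps − 35) = 1192 - 9Ps. Setting this equal to supply: 1192 - 9Ps = -505.5 + 8.5Ps, so Ps = 97.
Buyers pay Pb = 97 − 35 = 62; x' = -505.5 + 8.5·97 = 319.
ΔCS = ½(166 + 319)(79 − 62) = 4122.5; ΔPS = ½(166 + 319)(97 − 79) = 4365.
Government spending = 35 × 319 = 11165.
Net change = 4122.5 + 4365 − 11165 = -2677.5. The loss equals the DWL triangle ½·35·153.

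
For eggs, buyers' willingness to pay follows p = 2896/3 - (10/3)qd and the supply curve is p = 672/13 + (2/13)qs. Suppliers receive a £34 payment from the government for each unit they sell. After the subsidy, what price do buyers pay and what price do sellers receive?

Buyers pay £59.5; sellers receive £93.5

Pre-subsidy: 2896/3 - (10/3)q = 672/13 + (2/13)q gives q* = 262 and p* = 92.
With the subsidy, sellers receive ps = pb + 34 for each unit, where pb is the price buyers pay.
On the curves, pb = 2896/3 - (10/3)q and ps = 672/13 + (2/13)q; the wedge ps − pb = 34 gives 672/13 + (2/13)q − (2896/3 - (10/3)q) = 34, so q' = 271.75.
Then pb = 2896/3 − (10/3)·271.75 = 59.5 and ps = 672/13 + (2/13)·271.75 = 93.5.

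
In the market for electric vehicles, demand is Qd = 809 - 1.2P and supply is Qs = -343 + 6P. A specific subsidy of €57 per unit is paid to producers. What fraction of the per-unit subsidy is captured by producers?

Producer share = 1/6

Pre-subsidy: 809 - 1.2P = -343 + 6P gives P* = 160, Q* = 617.
With the subsidy, sellers receive Ps = Pb + 57 for each unit, where Pb is the price buyers pay.
Supply in terms of Pb becomes Qs = -343 + 6(Pb + 57) = -1 + 6Pb. Setting this equal to demand: 809 - 1.2Pb = -1 + 6Pb, so Pb = 112.5.
Sellers receive Ps = 112.5 + 57 = 169.5; Q' = 809 − 1.2·112.5 = 674.
Buyers' price falls by P* − Pb = 160 − 112.5 = 47.5; sellers' price rises by Ps − P* = 169.5 − 160 = 9.5.
So producers capture 9.5/57 = 1/6 of each unit of subsidy.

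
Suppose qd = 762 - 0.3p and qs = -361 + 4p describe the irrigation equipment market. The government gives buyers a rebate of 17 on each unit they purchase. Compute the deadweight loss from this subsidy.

Deadweight loss = 1734/43

Pre-subsidy: 762 - 0.3p = -361 + 4p gives p* = 11230/43, q* = 29397/43.
With the rebate, buyers effectively pay pb = ps − 17, where ps is the price sellers receive.
Demand in terms of ps becomes qd = 762 − 0.3(ps − 17) = 767.1 - 0.3ps. Setting this equal to supply: 767.1 - 0.3ps = -361 + 4ps, so ps = 11281/43.
Buyers pay pb = 11281/43 − 17 = 10550/43; q' = -361 + 4·(11281/43) = 29601/43.
The subsidy expands output by 29601/43 − 29397/43 = 204/43 past the efficient level; on those units the gap between marginal cost and willingness to pay runs from 0 up to 17.
DWL = ½ × 17 × 204/43 = 1734/43.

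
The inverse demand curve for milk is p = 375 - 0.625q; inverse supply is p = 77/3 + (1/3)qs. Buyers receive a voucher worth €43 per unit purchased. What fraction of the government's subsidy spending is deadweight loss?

Pre-subsidy: 375 - 0.625q = 77/3 + (1/3)q gives q* = 8384/23 and p* = 3385/23.
With the rebate, buyers effectively pay pb = ps − 43, where ps is the price sellers receive.
On the curves, pb = 375 - 0.625q and ps = 77/3 + (1/3)q; the wedge ps − pb = 43 gives 77/3 + (1/3)q − (375 - 0.625q) = 43, so q' = 9416/23.
Then pb = 375 − 0.625·(9416/23) = 2740/23 and ps = 77/3 + (1/3)·(9416/23) = 3729/23.
ΔCS = ½(8384/23 + 9416/23)(3385/23 − 2740/23) = 5740500/529; ΔPS = ½(8384/23 + 9416/23)(3729/23 − 3385/23) = 3061600/529.
Government spending = 43 × 9416/23 = 404888/23.
DWL = ½ × 43 × (9416/23 − 8384/23) = 22188/23; fraction = (22188/23) / (404888/23) = 129/2354.

DWL / government spending = 129/2354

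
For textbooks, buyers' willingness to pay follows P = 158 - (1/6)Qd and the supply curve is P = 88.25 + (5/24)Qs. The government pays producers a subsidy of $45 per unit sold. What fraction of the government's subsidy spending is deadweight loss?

Pre-subsidy: 158 - (1/6)Q = 88.25 + (5/24)Q gives Q* = 186 and P* = 127.
With the subsidy, sellers receive Ps = Pb + 45 for each unit, where Pb is the price buyers pay.
On the curves, Pb = 158 - (1/6)Q and Ps = 88.25 + (5/24)Q; the wedge Ps − Pb = 45 gives 88.25 + (5/24)Q − (158 - (1/6)Q) = 45, so Q' = 306.
Then Pb = 158 − (1/6)·306 = 107 and Ps = 88.25 + (5/24)·306 = 152.
ΔCS = ½(186 + 306)(127 − 107) = 4920; ΔPS = ½(186 + 306)(152 − 127) = 6150.
Government spending = 45 × 306 = 13770.
DWL = ½ × 45 × (306 − 186) = 2700; fraction = 2700 / 13770 = 10/51.

DWL / government spending = 10/51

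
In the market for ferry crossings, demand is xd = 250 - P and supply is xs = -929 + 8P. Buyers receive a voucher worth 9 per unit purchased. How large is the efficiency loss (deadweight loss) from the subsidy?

Deadweight loss = 36

Pre-subsidy: 250 - P = -929 + 8P gives P* = 131, x* = 119.
With the rebate, buyers effectively pay Pb = Ps − 9, where Ps is the price sellers receive.
Demand in terms of Ps becomes xd = 250 − 1(Ps − 9) = 259 - Ps. Setting this equal to supply: 259 - Ps = -929 + 8Ps, so Ps = 132.
Buyers pay Pb = 132 − 9 = 123; x' = -929 + 8·132 = 127.
The subsidy expands output by 127 − 119 = 8 past the efficient level; on those units the gap between marginal cost and willingness to pay runs from 0 up to 9.
DWL = ½ × 9 × 8 = 36.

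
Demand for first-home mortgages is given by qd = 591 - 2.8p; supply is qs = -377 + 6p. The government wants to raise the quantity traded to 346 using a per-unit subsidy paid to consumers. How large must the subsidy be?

At q = 346, invert demand for the buyer price: pb = (591 − 346)/2.8 = 87.5; invert supply for the seller price: ps = (346 − (-377))/6 = 120.5.
The subsidy must fill the gap: s = ps − pb = 120.5 − 87.5 = 33.

Required subsidy s = 33 per unit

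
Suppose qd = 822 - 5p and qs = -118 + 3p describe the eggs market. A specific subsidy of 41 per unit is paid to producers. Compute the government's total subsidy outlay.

Government cost = 12766.375

Pre-subsidy: 822 - 5p = -118 + 3p gives p* = 117.5, q* = 234.5.
With the subsidy, sellers receive ps = pb + 41 for each unit, where pb is the price buyers pay.
Supply in terms of pb becomes qs = -118 + 3(pb + 41) = 5 + 3pb. Setting this equal to demand: 822 - 5pb = 5 + 3pb, so pb = 102.125.
Sellers receive ps = 102.125 + 41 = 143.125; q' = 822 − 5·102.125 = 311.375.
Government outlay = subsidy × quantity = 41 × 311.375 = 12766.375.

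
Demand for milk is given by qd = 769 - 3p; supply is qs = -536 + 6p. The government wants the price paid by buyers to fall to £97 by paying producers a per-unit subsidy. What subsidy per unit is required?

At a buyer price of 97, quantity demanded is 769 − 3·97 = 478.
Sellers supply 478 only when they receive ps with -536 + 6·ps = 478, i.e. ps = 169.
s = ps − pb = 169 − 97 = 72.

Required subsidy s = £72 per unit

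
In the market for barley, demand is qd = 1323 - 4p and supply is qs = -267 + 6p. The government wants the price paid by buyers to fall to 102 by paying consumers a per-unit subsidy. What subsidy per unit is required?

At a buyer price of 102, quantity demanded is 1323 − 4·102 = 915.
Sellers supply 915 only when they receive ps with -267 + 6·ps = 915, i.e. ps = 197.
s = ps − pb = 197 − 102 = 95.

Required subsidy s = 95 per unit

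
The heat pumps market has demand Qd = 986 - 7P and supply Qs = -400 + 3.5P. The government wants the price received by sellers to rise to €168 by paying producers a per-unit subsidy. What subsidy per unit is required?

Required subsidy s = €54 per unit

At a seller price of 168, quantity supplied is -400 + 3.5·168 = 188.
Buyers absorb 188 only when they pay Pb with 986 − 7·Pb = 188, i.e. Pb = 114.
s = Ps − Pb = 168 − 114 = 54.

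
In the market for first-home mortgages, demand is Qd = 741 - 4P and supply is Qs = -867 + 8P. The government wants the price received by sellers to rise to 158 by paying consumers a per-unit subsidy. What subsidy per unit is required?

At a seller price of 158, quantity supplied is -867 + 8·158 = 397.
Buyers absorb 397 only when they pay Pb with 741 − 4·Pb = 397, i.e. Pb = 86.
s = Ps − Pb = 158 − 86 = 72.

Required subsidy s = 72 per unit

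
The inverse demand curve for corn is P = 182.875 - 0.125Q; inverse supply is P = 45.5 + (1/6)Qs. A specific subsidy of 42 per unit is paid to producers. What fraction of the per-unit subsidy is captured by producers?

Producer share = 4/7

Pre-subsidy: 182.875 - 0.125Q = 45.5 + (1/6)Q gives Q* = 471 and P* = 124.
With the subsidy, sellers receive Ps = Pb + 42 for each unit, where Pb is the price buyers pay.
On the curves, Pb = 182.875 - 0.125Q and Ps = 45.5 + (1/6)Q; the wedge Ps − Pb = 42 gives 45.5 + (1/6)Q − (182.875 - 0.125Q) = 42, so Q' = 615.
Then Pb = 182.875 − 0.125·615 = 106 and Ps = 45.5 + (1/6)·615 = 148.
Buyers' price falls by P* − Pb = 124 − 106 = 18; sellers' price rises by Ps − P* = 148 − 124 = 24.
So producers capture 24/42 = 4/7 of each unit of subsidy.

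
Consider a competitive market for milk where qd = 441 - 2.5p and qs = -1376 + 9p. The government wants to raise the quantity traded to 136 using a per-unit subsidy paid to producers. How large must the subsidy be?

At q = 136, invert demand for the buyer price: pb = (441 − 136)/2.5 = 122; invert supply for the seller price: ps = (136 − (-1376))/9 = 168.
The subsidy must fill the gap: s = ps − pb = 168 − 122 = 46.

Required subsidy s = 46 per unit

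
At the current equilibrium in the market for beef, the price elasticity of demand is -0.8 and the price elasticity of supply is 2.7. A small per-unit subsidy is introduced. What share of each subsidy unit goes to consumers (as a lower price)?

For a small subsidy around the equilibrium, the benefit split depends on the relative slopes, which at a point are proportional to the elasticities.
Buyer share = εs/(εs + |εd|) = 2.7/(2.7 + 0.8) = 27/35; seller share = |εd|/(εs + |εd|) = 8/35.

Consumer share = 27/35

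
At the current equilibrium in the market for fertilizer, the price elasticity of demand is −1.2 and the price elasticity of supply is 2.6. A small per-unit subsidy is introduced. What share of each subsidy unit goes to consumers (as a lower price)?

Consumer share = 13/19

For a small subsidy around the equilibrium, the benefit split depends on the relative slopes, which at a point are proportional to the elasticities.
Buyer share = εs/(εs + |εd|) = 2.6/(2.6 + 1.2) = 13/19; seller share = |εd|/(εs + |εd|) = 6/19.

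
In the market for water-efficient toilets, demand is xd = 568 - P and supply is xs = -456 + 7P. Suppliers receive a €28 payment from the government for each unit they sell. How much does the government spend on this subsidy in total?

Government cost = €13006

Pre-subsidy: 568 - P = -456 + 7P gives P* = 128, x* = 440.
With the subsidy, sellers receive Ps = Pb + 28 for each unit, where Pb is the price buyers pay.
Supply in terms of Pb becomes xs = -456 + 7(Pb + 28) = -260 + 7Pb. Setting this equal to demand: 568 - Pb = -260 + 7Pb, so Pb = 103.5.
Sellers receive Ps = 103.5 + 28 = 131.5; x' = 568 − 1·103.5 = 464.5.
Government outlay = subsidy × quantity = 28 × 464.5 = 13006.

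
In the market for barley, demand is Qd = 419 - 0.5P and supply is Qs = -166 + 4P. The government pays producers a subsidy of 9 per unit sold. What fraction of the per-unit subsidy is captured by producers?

Producer share = 1/9

Pre-subsidy: 419 - 0.5P = -166 + 4P gives P* = 130, Q* = 354.
With the subsidy, sellers receive Ps = Pb + 9 for each unit, where Pb is the price buyers pay.
Supply in terms of Pb becomes Qs = -166 + 4(Pb + 9) = -130 + 4Pb. Setting this equal to demand: 419 - 0.5Pb = -130 + 4Pb, so Pb = 122.
Sellers receive Ps = 122 + 9 = 131; Q' = 419 − 0.5·122 = 358.
Buyers' price falls by P* − Pb = 130 − 122 = 8; sellers' price rises by Ps − P* = 131 − 130 = 1.
So producers capture 1/9 = 1/9 of each unit of subsidy.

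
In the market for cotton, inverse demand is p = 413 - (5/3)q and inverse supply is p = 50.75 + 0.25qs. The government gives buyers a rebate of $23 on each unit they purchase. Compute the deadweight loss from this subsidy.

Pre-subsidy: 413 - (5/3)q = 50.75 + 0.25q gives q* = 189 and p* = 98.
With the rebate, buyers effectively pay pb = ps − 23, where ps is the price sellers receive.
On the curves, pb = 413 - (5/3)q and ps = 50.75 + 0.25q; the wedge ps − pb = 23 gives 50.75 + 0.25q − (413 - (5/3)q) = 23, so q' = 201.
Then pb = 413 − (5/3)·201 = 78 and ps = 50.75 + 0.25·201 = 101.
The subsidy expands output by 201 − 189 = 12 past the efficient level; on those units the gap between marginal cost and willingness to pay runs from 0 up to 23.
DWL = ½ × 23 × 12 = 138.

Deadweight loss = $138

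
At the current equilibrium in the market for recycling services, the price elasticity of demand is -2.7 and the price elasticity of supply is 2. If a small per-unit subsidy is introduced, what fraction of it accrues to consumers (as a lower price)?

Consumer share = 20/47

For a small subsidy around the equilibrium, the benefit split depends on the relative slopes, which at a point are proportional to the elasticities.
Buyer share = εs/(εs + |εd|) = 2/(2 + 2.7) = 20/47; seller share = |εd|/(εs + |εd|) = 27/47.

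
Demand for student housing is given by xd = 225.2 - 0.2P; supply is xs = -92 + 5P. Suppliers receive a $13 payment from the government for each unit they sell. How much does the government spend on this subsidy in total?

Pre-subsidy: 225.2 - 0.2P = -92 + 5P gives P* = 61, x* = 213.
With the subsidy, sellers receive Ps = Pb + 13 for each unit, where Pb is the price buyers pay.
Supply in terms of Pb becomes xs = -92 + 5(Pb + 13) = -27 + 5Pb. Setting this equal to demand: 225.2 - 0.2Pb = -27 + 5Pb, so Pb = 48.5.
Sellers receive Ps = 48.5 + 13 = 61.5; x' = 225.2 − 0.2·48.5 = 215.5.
Government outlay = subsidy × quantity = 13 × 215.5 = 2801.5.

Government cost = $2801.5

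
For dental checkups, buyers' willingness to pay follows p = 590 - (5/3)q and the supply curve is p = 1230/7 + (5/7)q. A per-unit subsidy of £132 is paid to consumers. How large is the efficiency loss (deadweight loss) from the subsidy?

Deadweight loss = £3659.04

Pre-subsidy: 590 - (5/3)q = 1230/7 + (5/7)q gives q* = 174 and p* = 300.
With the rebate, buyers effectively pay pb = ps − 132, where ps is the price sellers receive.
On the curves, pb = 590 - (5/3)q and ps = 1230/7 + (5/7)q; the wedge ps − pb = 132 gives 1230/7 + (5/7)q − (590 - (5/3)q) = 132, so q' = 229.44.
Then pb = 590 − (5/3)·229.44 = 207.6 and ps = 1230/7 + (5/7)·229.44 = 339.6.
The subsidy expands output by 229.44 − 174 = 55.44 past the efficient level; on those units the gap between marginal cost and willingness to pay runs from 0 up to 132.
DWL = ½ × 132 × 55.44 = 3659.04.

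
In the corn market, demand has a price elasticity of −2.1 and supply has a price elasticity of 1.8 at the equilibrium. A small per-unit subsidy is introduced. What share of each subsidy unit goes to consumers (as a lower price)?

Consumer share = 6/13

For a small subsidy around the equilibrium, the benefit split depends on the relative slopes, which at a point are proportional to the elasticities.
Buyer share = εs/(εs + |εd|) = 1.8/(1.8 + 2.1) = 6/13; seller share = |εd|/(εs + |εd|) = 7/13.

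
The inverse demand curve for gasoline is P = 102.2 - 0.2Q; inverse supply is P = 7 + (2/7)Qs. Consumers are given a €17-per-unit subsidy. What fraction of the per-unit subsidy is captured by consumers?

Consumer share = 7/17

Pre-subsidy: 102.2 - 0.2Q = 7 + (2/7)Q gives Q* = 196 and P* = 63.
With the rebate, buyers effectively pay Pb = Ps − 17, where Ps is the price sellers receive.
On the curves, Pb = 102.2 - 0.2Q and Ps = 7 + (2/7)Q; the wedge Ps − Pb = 17 gives 7 + (2/7)Q − (102.2 - 0.2Q) = 17, so Q' = 231.
Then Pb = 102.2 − 0.2·231 = 56 and Ps = 7 + (2/7)·231 = 73.
Buyers' price falls by P* − Pb = 63 − 56 = 7; sellers' price rises by Ps − P* = 73 − 63 = 10.
So consumers capture 7/17 = 7/17 of each unit of subsidy.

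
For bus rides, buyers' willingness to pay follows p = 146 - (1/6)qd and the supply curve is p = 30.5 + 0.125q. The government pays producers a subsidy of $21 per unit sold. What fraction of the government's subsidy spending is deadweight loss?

DWL / government spending = 1/13

Pre-subsidy: 146 - (1/6)q = 30.5 + 0.125q gives q* = 396 and p* = 80.
With the subsidy, sellers receive ps = pb + 21 for each unit, where pb is the price buyers pay.
On the curves, pb = 146 - (1/6)q and ps = 30.5 + 0.125q; the wedge ps − pb = 21 gives 30.5 + 0.125q − (146 - (1/6)q) = 21, so q' = 468.
Then pb = 146 − (1/6)·468 = 68 and ps = 30.5 + 0.125·468 = 89.
ΔCS = ½(396 + 468)(80 − 68) = 5184; ΔPS = ½(396 + 468)(89 − 80) = 3888.
Government spending = 21 × 468 = 9828.
DWL = ½ × 21 × (468 − 396) = 756; fraction = 756 / 9828 = 1/13.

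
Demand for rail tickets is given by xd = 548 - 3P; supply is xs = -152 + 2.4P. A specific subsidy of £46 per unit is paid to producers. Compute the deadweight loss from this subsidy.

Pre-subsidy: 548 - 3P = -152 + 2.4P gives P* = 3500/27, x* = 1432/9.
With the subsidy, sellers receive Ps = Pb + 46 for each unit, where Pb is the price buyers pay.
Supply in terms of Pb becomes xs = -152 + 2.4(Pb + 46) = -41.6 + 2.4Pb. Setting this equal to demand: 548 - 3Pb = -41.6 + 2.4Pb, so Pb = 2948/27.
Sellers receive Ps = 2948/27 + 46 = 4190/27; x' = 548 − 3·(2948/27) = 1984/9.
The subsidy expands output by 1984/9 − 1432/9 = 184/3 past the efficient level; on those units the gap between marginal cost and willingness to pay runs from 0 up to 46.
DWL = ½ × 46 × 184/3 = 4232/3.

Deadweight loss = 4232/3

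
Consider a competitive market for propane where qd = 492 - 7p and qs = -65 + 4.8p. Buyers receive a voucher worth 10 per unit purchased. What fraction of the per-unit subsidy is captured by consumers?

Pre-subsidy: 492 - 7p = -65 + 4.8p gives p* = 2785/59, q* = 9533/59.
With the rebate, buyers effectively pay pb = ps − 10, where ps is the price sellers receive.
Demand in terms of ps becomes qd = 492 − 7(ps − 10) = 562 - 7ps. Setting this equal to supply: 562 - 7ps = -65 + 4.8ps, so ps = 3135/59.
Buyers pay pb = 3135/59 − 10 = 2545/59; q' = -65 + 4.8·(3135/59) = 11213/59.
Buyers' price falls by p* − pb = 2785/59 − 2545/59 = 240/59; sellers' price rises by ps − p* = 3135/59 − 2785/59 = 350/59.
So consumers capture (240/59)/10 = 24/59 of each unit of subsidy.

Consumer share = 24/59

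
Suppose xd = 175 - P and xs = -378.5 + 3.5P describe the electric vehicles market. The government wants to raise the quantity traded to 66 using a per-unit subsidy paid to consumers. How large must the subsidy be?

At x = 66, invert demand for the buyer price: Pb = (175 − 66)/1 = 109; invert supply for the seller price: Ps = (66 − (-378.5))/3.5 = 127.
The subsidy must fill the gap: s = Ps − Pb = 127 − 109 = 18.

Required subsidy s = 18 per unit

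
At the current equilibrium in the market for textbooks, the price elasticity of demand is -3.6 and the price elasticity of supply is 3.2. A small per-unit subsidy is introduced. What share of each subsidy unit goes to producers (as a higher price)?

For a small subsidy around the equilibrium, the benefit split depends on the relative slopes, which at a point are proportional to the elasticities.
Buyer share = εs/(εs + |εd|) = 3.2/(3.2 + 3.6) = 8/17; seller share = |εd|/(εs + |εd|) = 9/17.
So producers capture 9/17 of the subsidy.

Producer share = 9/17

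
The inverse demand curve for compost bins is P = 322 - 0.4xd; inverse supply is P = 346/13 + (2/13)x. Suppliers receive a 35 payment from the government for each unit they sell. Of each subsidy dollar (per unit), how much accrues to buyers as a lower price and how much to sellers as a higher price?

Buyers gain 455/18 per unit; sellers gain 175/18 per unit

Pre-subsidy: 322 - 0.4x = 346/13 + (2/13)x gives x* = 1600/3 and P* = 326/3.
With the subsidy, sellers receive Ps = Pb + 35 for each unit, where Pb is the price buyers pay.
On the curves, Pb = 322 - 0.4x and Ps = 346/13 + (2/13)x; the wedge Ps − Pb = 35 gives 346/13 + (2/13)x − (322 - 0.4x) = 35, so x' = 21475/36.
Then Pb = 322 − 0.4·(21475/36) = 1501/18 and Ps = 346/13 + (2/13)·(21475/36) = 2131/18.
Buyers' price falls by P* − Pb = 326/3 − 1501/18 = 455/18; sellers' price rises by Ps − P* = 2131/18 − 326/3 = 175/18.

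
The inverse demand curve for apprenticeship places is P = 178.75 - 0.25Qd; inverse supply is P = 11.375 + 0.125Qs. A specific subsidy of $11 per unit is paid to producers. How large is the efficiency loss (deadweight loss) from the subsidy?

Pre-subsidy: 178.75 - 0.25Q = 11.375 + 0.125Q gives Q* = 1339/3 and P* = 403/6.
With the subsidy, sellers receive Ps = Pb + 11 for each unit, where Pb is the price buyers pay.
On the curves, Pb = 178.75 - 0.25Q and Ps = 11.375 + 0.125Q; the wedge Ps − Pb = 11 gives 11.375 + 0.125Q − (178.75 - 0.25Q) = 11, so Q' = 1427/3.
Then Pb = 178.75 − 0.25·(1427/3) = 359/6 and Ps = 11.375 + 0.125·(1427/3) = 425/6.
The subsidy expands output by 1427/3 − 1339/3 = 88/3 past the efficient level; on those units the gap between marginal cost and willingness to pay runs from 0 up to 11.
DWL = ½ × 11 × 88/3 = 484/3.

Deadweight loss = 484/3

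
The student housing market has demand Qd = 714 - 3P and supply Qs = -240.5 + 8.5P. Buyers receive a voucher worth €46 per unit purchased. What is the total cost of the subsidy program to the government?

Government cost = €26082

Pre-subsidy: 714 - 3P = -240.5 + 8.5P gives P* = 83, Q* = 465.
With the rebate, buyers effectively pay Pb = Ps − 46, where Ps is the price sellers receive.
Demand in terms of Ps becomes Qd = 714 − 3(Ps − 46) = 852 - 3Ps. Setting this equal to supply: 852 - 3Ps = -240.5 + 8.5Ps, so Ps = 95.
Buyers pay Pb = 95 − 46 = 49; Q' = -240.5 + 8.5·95 = 567.
Government outlay = subsidy × quantity = 46 × 567 = 26082.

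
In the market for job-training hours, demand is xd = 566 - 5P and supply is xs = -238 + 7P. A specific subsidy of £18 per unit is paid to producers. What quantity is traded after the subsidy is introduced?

x' = 283.5

Pre-subsidy: 566 - 5P = -238 + 7P gives P* = 67, x* = 231.
With the subsidy, sellers receive Ps = Pb + 18 for each unit, where Pb is the price buyers pay.
Supply in terms of Pb becomes xs = -238 + 7(Pb + 18) = -112 + 7Pb. Setting this equal to demand: 566 - 5Pb = -112 + 7Pb, so Pb = 56.5.
Sellers receive Ps = 56.5 + 18 = 74.5; x' = 566 − 5·56.5 = 283.5.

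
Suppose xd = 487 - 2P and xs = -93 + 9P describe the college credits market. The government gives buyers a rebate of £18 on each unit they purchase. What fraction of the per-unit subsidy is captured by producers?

Producer share = 2/11

Pre-subsidy: 487 - 2P = -93 + 9P gives P* = 580/11, x* = 4197/11.
With the rebate, buyers effectively pay Pb = Ps − 18, where Ps is the price sellers receive.
Demand in terms of Ps becomes xd = 487 − 2(Ps − 18) = 523 - 2Ps. Setting this equal to supply: 523 - 2Ps = -93 + 9Ps, so Ps = 56.
Buyers pay Pb = 56 − 18 = 38; x' = -93 + 9·56 = 411.
Buyers' price falls by P* − Pb = 580/11 − 38 = 162/11; sellers' price rises by Ps − P* = 56 − 580/11 = 36/11.
So producers capture (36/11)/18 = 2/11 of each unit of subsidy.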